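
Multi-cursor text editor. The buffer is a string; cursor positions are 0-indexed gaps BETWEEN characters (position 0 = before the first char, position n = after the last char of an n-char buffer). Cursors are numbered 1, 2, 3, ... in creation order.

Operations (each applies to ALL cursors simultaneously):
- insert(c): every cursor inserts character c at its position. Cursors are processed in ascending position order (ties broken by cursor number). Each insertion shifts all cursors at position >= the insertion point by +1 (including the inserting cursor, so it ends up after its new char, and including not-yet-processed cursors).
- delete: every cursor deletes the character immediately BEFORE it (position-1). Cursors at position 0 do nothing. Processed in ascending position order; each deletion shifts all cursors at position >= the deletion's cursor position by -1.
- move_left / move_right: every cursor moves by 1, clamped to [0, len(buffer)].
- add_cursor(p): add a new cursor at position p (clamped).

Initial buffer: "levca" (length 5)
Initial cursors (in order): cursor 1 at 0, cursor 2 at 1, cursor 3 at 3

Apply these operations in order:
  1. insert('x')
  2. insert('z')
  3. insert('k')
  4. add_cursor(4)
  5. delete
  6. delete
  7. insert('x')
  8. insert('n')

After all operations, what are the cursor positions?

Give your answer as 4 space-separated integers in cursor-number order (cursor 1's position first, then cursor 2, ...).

Answer: 4 7 12 4

Derivation:
After op 1 (insert('x')): buffer="xlxevxca" (len 8), cursors c1@1 c2@3 c3@6, authorship 1.2..3..
After op 2 (insert('z')): buffer="xzlxzevxzca" (len 11), cursors c1@2 c2@5 c3@9, authorship 11.22..33..
After op 3 (insert('k')): buffer="xzklxzkevxzkca" (len 14), cursors c1@3 c2@7 c3@12, authorship 111.222..333..
After op 4 (add_cursor(4)): buffer="xzklxzkevxzkca" (len 14), cursors c1@3 c4@4 c2@7 c3@12, authorship 111.222..333..
After op 5 (delete): buffer="xzxzevxzca" (len 10), cursors c1@2 c4@2 c2@4 c3@8, authorship 1122..33..
After op 6 (delete): buffer="xevxca" (len 6), cursors c1@0 c4@0 c2@1 c3@4, authorship 2..3..
After op 7 (insert('x')): buffer="xxxxevxxca" (len 10), cursors c1@2 c4@2 c2@4 c3@8, authorship 1422..33..
After op 8 (insert('n')): buffer="xxnnxxnevxxnca" (len 14), cursors c1@4 c4@4 c2@7 c3@12, authorship 1414222..333..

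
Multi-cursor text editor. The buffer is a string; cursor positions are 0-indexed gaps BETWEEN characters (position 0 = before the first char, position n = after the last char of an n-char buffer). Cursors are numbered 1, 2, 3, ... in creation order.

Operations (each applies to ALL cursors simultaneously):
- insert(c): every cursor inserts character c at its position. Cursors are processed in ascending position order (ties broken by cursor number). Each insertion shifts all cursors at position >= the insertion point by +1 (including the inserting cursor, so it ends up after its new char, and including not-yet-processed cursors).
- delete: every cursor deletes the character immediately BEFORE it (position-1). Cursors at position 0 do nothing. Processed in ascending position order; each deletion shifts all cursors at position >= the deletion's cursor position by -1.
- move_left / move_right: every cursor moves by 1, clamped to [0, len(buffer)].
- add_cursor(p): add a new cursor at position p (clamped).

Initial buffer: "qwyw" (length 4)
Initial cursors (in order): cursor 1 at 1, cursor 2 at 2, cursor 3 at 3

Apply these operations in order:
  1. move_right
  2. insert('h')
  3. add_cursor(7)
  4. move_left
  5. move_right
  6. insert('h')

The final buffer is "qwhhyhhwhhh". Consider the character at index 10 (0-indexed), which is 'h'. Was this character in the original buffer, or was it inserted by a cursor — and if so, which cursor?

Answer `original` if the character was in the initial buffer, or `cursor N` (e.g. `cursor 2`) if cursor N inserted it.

Answer: cursor 4

Derivation:
After op 1 (move_right): buffer="qwyw" (len 4), cursors c1@2 c2@3 c3@4, authorship ....
After op 2 (insert('h')): buffer="qwhyhwh" (len 7), cursors c1@3 c2@5 c3@7, authorship ..1.2.3
After op 3 (add_cursor(7)): buffer="qwhyhwh" (len 7), cursors c1@3 c2@5 c3@7 c4@7, authorship ..1.2.3
After op 4 (move_left): buffer="qwhyhwh" (len 7), cursors c1@2 c2@4 c3@6 c4@6, authorship ..1.2.3
After op 5 (move_right): buffer="qwhyhwh" (len 7), cursors c1@3 c2@5 c3@7 c4@7, authorship ..1.2.3
After op 6 (insert('h')): buffer="qwhhyhhwhhh" (len 11), cursors c1@4 c2@7 c3@11 c4@11, authorship ..11.22.334
Authorship (.=original, N=cursor N): . . 1 1 . 2 2 . 3 3 4
Index 10: author = 4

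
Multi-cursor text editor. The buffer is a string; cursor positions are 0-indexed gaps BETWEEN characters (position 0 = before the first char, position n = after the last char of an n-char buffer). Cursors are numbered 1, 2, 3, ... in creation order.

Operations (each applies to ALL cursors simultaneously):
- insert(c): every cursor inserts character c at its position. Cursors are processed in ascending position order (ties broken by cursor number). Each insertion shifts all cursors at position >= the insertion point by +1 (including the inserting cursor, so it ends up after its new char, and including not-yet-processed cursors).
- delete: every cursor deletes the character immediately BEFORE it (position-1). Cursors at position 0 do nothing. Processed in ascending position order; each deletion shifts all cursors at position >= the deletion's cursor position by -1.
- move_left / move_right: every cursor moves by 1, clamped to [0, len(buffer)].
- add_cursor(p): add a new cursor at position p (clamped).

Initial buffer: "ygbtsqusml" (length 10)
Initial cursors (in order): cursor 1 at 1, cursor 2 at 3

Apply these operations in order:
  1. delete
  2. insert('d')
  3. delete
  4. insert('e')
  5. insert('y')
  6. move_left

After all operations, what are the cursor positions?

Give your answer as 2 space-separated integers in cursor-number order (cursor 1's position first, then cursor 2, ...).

After op 1 (delete): buffer="gtsqusml" (len 8), cursors c1@0 c2@1, authorship ........
After op 2 (insert('d')): buffer="dgdtsqusml" (len 10), cursors c1@1 c2@3, authorship 1.2.......
After op 3 (delete): buffer="gtsqusml" (len 8), cursors c1@0 c2@1, authorship ........
After op 4 (insert('e')): buffer="egetsqusml" (len 10), cursors c1@1 c2@3, authorship 1.2.......
After op 5 (insert('y')): buffer="eygeytsqusml" (len 12), cursors c1@2 c2@5, authorship 11.22.......
After op 6 (move_left): buffer="eygeytsqusml" (len 12), cursors c1@1 c2@4, authorship 11.22.......

Answer: 1 4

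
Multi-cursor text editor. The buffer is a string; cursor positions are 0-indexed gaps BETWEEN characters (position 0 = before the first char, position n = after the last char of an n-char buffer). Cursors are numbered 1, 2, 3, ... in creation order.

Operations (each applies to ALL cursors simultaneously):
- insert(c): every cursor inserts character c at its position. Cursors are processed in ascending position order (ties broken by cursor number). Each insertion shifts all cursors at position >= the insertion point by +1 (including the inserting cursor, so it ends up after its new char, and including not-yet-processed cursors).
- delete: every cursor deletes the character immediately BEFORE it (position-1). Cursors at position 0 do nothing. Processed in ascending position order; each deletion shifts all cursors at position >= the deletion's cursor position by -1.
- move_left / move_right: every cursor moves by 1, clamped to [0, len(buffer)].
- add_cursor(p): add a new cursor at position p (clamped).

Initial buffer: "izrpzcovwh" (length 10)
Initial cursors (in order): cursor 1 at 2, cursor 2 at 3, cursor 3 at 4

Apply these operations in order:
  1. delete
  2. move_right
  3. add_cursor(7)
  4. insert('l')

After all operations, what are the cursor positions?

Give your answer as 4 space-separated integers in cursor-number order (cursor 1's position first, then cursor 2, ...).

Answer: 5 5 5 11

Derivation:
After op 1 (delete): buffer="izcovwh" (len 7), cursors c1@1 c2@1 c3@1, authorship .......
After op 2 (move_right): buffer="izcovwh" (len 7), cursors c1@2 c2@2 c3@2, authorship .......
After op 3 (add_cursor(7)): buffer="izcovwh" (len 7), cursors c1@2 c2@2 c3@2 c4@7, authorship .......
After op 4 (insert('l')): buffer="izlllcovwhl" (len 11), cursors c1@5 c2@5 c3@5 c4@11, authorship ..123.....4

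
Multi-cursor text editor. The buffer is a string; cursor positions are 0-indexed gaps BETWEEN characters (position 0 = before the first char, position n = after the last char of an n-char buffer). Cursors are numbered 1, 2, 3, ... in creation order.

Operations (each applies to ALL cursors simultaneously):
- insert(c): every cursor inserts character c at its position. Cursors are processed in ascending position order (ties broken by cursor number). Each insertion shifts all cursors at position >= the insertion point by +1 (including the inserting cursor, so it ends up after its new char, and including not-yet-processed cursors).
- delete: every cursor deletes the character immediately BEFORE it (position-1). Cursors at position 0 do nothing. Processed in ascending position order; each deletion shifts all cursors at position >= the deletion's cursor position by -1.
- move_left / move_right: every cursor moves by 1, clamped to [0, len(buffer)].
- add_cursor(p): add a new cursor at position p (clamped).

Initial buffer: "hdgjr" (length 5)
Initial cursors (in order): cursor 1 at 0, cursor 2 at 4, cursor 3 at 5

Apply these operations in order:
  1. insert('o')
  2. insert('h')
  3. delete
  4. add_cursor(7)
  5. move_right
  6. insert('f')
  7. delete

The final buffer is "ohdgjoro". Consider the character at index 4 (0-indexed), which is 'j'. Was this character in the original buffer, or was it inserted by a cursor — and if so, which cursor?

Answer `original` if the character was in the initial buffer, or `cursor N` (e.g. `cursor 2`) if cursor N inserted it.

After op 1 (insert('o')): buffer="ohdgjoro" (len 8), cursors c1@1 c2@6 c3@8, authorship 1....2.3
After op 2 (insert('h')): buffer="ohhdgjohroh" (len 11), cursors c1@2 c2@8 c3@11, authorship 11....22.33
After op 3 (delete): buffer="ohdgjoro" (len 8), cursors c1@1 c2@6 c3@8, authorship 1....2.3
After op 4 (add_cursor(7)): buffer="ohdgjoro" (len 8), cursors c1@1 c2@6 c4@7 c3@8, authorship 1....2.3
After op 5 (move_right): buffer="ohdgjoro" (len 8), cursors c1@2 c2@7 c3@8 c4@8, authorship 1....2.3
After op 6 (insert('f')): buffer="ohfdgjorfoff" (len 12), cursors c1@3 c2@9 c3@12 c4@12, authorship 1.1...2.2334
After op 7 (delete): buffer="ohdgjoro" (len 8), cursors c1@2 c2@7 c3@8 c4@8, authorship 1....2.3
Authorship (.=original, N=cursor N): 1 . . . . 2 . 3
Index 4: author = original

Answer: original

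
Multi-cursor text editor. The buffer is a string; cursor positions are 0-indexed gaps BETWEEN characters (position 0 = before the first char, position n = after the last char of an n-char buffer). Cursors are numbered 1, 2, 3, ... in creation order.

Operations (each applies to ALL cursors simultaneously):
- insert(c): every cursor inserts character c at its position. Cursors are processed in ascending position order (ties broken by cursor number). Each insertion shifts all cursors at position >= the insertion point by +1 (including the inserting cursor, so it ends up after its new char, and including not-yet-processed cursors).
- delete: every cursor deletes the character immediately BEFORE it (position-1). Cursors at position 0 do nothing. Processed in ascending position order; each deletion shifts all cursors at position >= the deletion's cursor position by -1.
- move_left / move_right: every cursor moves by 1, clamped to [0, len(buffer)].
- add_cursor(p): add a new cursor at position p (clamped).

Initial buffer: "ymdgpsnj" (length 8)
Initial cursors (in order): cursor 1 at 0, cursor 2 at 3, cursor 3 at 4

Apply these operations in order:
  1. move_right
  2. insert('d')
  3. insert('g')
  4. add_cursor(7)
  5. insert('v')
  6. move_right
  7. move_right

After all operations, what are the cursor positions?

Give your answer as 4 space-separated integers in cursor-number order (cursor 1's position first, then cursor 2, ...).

Answer: 6 13 17 11

Derivation:
After op 1 (move_right): buffer="ymdgpsnj" (len 8), cursors c1@1 c2@4 c3@5, authorship ........
After op 2 (insert('d')): buffer="ydmdgdpdsnj" (len 11), cursors c1@2 c2@6 c3@8, authorship .1...2.3...
After op 3 (insert('g')): buffer="ydgmdgdgpdgsnj" (len 14), cursors c1@3 c2@8 c3@11, authorship .11...22.33...
After op 4 (add_cursor(7)): buffer="ydgmdgdgpdgsnj" (len 14), cursors c1@3 c4@7 c2@8 c3@11, authorship .11...22.33...
After op 5 (insert('v')): buffer="ydgvmdgdvgvpdgvsnj" (len 18), cursors c1@4 c4@9 c2@11 c3@15, authorship .111...2422.333...
After op 6 (move_right): buffer="ydgvmdgdvgvpdgvsnj" (len 18), cursors c1@5 c4@10 c2@12 c3@16, authorship .111...2422.333...
After op 7 (move_right): buffer="ydgvmdgdvgvpdgvsnj" (len 18), cursors c1@6 c4@11 c2@13 c3@17, authorship .111...2422.333...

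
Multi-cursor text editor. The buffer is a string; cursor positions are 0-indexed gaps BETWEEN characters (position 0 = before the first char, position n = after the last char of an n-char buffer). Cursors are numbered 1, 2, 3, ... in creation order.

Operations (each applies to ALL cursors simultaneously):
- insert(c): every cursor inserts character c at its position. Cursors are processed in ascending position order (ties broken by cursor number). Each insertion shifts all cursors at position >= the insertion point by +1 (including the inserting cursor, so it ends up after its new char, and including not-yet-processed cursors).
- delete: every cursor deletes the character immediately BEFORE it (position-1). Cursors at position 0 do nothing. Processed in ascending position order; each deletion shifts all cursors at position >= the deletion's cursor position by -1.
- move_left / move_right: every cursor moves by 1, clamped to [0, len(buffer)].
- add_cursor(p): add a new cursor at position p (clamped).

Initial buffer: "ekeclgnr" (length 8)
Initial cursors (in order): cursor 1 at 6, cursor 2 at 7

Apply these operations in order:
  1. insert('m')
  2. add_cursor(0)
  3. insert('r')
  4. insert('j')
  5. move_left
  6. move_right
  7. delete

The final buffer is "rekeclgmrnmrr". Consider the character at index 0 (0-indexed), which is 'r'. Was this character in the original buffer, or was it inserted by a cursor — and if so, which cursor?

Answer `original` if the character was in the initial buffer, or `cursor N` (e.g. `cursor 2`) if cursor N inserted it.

Answer: cursor 3

Derivation:
After op 1 (insert('m')): buffer="ekeclgmnmr" (len 10), cursors c1@7 c2@9, authorship ......1.2.
After op 2 (add_cursor(0)): buffer="ekeclgmnmr" (len 10), cursors c3@0 c1@7 c2@9, authorship ......1.2.
After op 3 (insert('r')): buffer="rekeclgmrnmrr" (len 13), cursors c3@1 c1@9 c2@12, authorship 3......11.22.
After op 4 (insert('j')): buffer="rjekeclgmrjnmrjr" (len 16), cursors c3@2 c1@11 c2@15, authorship 33......111.222.
After op 5 (move_left): buffer="rjekeclgmrjnmrjr" (len 16), cursors c3@1 c1@10 c2@14, authorship 33......111.222.
After op 6 (move_right): buffer="rjekeclgmrjnmrjr" (len 16), cursors c3@2 c1@11 c2@15, authorship 33......111.222.
After op 7 (delete): buffer="rekeclgmrnmrr" (len 13), cursors c3@1 c1@9 c2@12, authorship 3......11.22.
Authorship (.=original, N=cursor N): 3 . . . . . . 1 1 . 2 2 .
Index 0: author = 3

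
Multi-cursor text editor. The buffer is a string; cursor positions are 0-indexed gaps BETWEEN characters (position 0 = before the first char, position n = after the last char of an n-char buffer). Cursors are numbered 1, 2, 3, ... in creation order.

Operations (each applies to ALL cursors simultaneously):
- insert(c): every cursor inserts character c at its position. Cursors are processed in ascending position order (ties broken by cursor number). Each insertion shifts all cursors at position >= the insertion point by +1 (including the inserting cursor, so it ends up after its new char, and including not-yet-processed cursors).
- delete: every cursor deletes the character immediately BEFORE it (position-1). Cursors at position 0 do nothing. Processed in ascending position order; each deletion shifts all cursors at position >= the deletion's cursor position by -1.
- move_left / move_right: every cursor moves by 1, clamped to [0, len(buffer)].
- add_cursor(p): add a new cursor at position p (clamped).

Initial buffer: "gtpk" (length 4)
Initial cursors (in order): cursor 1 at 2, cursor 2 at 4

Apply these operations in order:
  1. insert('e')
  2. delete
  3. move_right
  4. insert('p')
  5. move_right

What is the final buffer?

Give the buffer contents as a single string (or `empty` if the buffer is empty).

After op 1 (insert('e')): buffer="gtepke" (len 6), cursors c1@3 c2@6, authorship ..1..2
After op 2 (delete): buffer="gtpk" (len 4), cursors c1@2 c2@4, authorship ....
After op 3 (move_right): buffer="gtpk" (len 4), cursors c1@3 c2@4, authorship ....
After op 4 (insert('p')): buffer="gtppkp" (len 6), cursors c1@4 c2@6, authorship ...1.2
After op 5 (move_right): buffer="gtppkp" (len 6), cursors c1@5 c2@6, authorship ...1.2

Answer: gtppkp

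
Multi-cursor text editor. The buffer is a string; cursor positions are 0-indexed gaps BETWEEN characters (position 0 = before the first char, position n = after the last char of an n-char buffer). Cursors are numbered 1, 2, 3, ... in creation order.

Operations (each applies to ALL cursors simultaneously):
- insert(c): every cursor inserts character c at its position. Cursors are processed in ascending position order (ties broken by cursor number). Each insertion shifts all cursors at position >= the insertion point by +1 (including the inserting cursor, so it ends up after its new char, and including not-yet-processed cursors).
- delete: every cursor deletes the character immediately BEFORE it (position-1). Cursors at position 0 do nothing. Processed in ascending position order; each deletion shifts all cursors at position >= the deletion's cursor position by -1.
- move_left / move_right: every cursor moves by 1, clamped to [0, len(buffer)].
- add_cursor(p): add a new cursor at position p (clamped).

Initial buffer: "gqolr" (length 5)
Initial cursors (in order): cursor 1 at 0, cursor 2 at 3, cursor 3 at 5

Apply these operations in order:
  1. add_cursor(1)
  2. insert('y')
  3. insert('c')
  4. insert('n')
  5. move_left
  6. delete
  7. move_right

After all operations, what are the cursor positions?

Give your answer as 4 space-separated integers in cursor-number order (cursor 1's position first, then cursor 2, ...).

After op 1 (add_cursor(1)): buffer="gqolr" (len 5), cursors c1@0 c4@1 c2@3 c3@5, authorship .....
After op 2 (insert('y')): buffer="ygyqoylry" (len 9), cursors c1@1 c4@3 c2@6 c3@9, authorship 1.4..2..3
After op 3 (insert('c')): buffer="ycgycqoyclryc" (len 13), cursors c1@2 c4@5 c2@9 c3@13, authorship 11.44..22..33
After op 4 (insert('n')): buffer="ycngycnqoycnlrycn" (len 17), cursors c1@3 c4@7 c2@12 c3@17, authorship 111.444..222..333
After op 5 (move_left): buffer="ycngycnqoycnlrycn" (len 17), cursors c1@2 c4@6 c2@11 c3@16, authorship 111.444..222..333
After op 6 (delete): buffer="yngynqoynlryn" (len 13), cursors c1@1 c4@4 c2@8 c3@12, authorship 11.44..22..33
After op 7 (move_right): buffer="yngynqoynlryn" (len 13), cursors c1@2 c4@5 c2@9 c3@13, authorship 11.44..22..33

Answer: 2 9 13 5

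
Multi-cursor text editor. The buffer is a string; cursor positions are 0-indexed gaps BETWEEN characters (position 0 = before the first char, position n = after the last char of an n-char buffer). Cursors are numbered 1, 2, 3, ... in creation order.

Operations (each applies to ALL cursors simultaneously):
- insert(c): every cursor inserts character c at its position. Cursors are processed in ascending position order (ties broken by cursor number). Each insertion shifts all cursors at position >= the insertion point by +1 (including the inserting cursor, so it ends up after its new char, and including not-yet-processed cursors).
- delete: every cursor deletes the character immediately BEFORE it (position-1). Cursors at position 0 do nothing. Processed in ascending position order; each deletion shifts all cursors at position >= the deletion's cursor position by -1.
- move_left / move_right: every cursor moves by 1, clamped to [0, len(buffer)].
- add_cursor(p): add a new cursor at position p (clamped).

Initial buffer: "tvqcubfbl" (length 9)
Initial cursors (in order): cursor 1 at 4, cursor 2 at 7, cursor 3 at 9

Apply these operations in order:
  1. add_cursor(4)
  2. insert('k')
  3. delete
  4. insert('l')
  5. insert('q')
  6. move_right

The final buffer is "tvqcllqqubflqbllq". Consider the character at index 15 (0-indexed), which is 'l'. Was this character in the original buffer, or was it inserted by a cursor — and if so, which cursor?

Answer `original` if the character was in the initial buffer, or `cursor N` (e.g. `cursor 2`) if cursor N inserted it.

Answer: cursor 3

Derivation:
After op 1 (add_cursor(4)): buffer="tvqcubfbl" (len 9), cursors c1@4 c4@4 c2@7 c3@9, authorship .........
After op 2 (insert('k')): buffer="tvqckkubfkblk" (len 13), cursors c1@6 c4@6 c2@10 c3@13, authorship ....14...2..3
After op 3 (delete): buffer="tvqcubfbl" (len 9), cursors c1@4 c4@4 c2@7 c3@9, authorship .........
After op 4 (insert('l')): buffer="tvqcllubflbll" (len 13), cursors c1@6 c4@6 c2@10 c3@13, authorship ....14...2..3
After op 5 (insert('q')): buffer="tvqcllqqubflqbllq" (len 17), cursors c1@8 c4@8 c2@13 c3@17, authorship ....1414...22..33
After op 6 (move_right): buffer="tvqcllqqubflqbllq" (len 17), cursors c1@9 c4@9 c2@14 c3@17, authorship ....1414...22..33
Authorship (.=original, N=cursor N): . . . . 1 4 1 4 . . . 2 2 . . 3 3
Index 15: author = 3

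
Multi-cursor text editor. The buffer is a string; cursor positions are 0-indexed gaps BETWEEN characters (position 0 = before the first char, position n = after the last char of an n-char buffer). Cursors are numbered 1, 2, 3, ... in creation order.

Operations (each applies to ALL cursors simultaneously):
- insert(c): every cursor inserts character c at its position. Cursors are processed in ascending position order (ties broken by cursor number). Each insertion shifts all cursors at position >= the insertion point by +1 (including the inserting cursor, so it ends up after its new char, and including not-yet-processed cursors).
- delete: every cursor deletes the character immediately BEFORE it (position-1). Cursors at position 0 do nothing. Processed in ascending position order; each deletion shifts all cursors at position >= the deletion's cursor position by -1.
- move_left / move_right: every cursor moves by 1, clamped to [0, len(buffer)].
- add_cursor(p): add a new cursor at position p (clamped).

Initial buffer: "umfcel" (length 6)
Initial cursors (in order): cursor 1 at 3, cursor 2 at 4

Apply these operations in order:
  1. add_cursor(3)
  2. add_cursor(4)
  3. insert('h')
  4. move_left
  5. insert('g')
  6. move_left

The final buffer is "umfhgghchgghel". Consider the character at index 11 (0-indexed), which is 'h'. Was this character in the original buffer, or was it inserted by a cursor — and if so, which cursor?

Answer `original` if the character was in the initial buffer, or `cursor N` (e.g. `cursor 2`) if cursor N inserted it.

Answer: cursor 4

Derivation:
After op 1 (add_cursor(3)): buffer="umfcel" (len 6), cursors c1@3 c3@3 c2@4, authorship ......
After op 2 (add_cursor(4)): buffer="umfcel" (len 6), cursors c1@3 c3@3 c2@4 c4@4, authorship ......
After op 3 (insert('h')): buffer="umfhhchhel" (len 10), cursors c1@5 c3@5 c2@8 c4@8, authorship ...13.24..
After op 4 (move_left): buffer="umfhhchhel" (len 10), cursors c1@4 c3@4 c2@7 c4@7, authorship ...13.24..
After op 5 (insert('g')): buffer="umfhgghchgghel" (len 14), cursors c1@6 c3@6 c2@11 c4@11, authorship ...1133.2244..
After op 6 (move_left): buffer="umfhgghchgghel" (len 14), cursors c1@5 c3@5 c2@10 c4@10, authorship ...1133.2244..
Authorship (.=original, N=cursor N): . . . 1 1 3 3 . 2 2 4 4 . .
Index 11: author = 4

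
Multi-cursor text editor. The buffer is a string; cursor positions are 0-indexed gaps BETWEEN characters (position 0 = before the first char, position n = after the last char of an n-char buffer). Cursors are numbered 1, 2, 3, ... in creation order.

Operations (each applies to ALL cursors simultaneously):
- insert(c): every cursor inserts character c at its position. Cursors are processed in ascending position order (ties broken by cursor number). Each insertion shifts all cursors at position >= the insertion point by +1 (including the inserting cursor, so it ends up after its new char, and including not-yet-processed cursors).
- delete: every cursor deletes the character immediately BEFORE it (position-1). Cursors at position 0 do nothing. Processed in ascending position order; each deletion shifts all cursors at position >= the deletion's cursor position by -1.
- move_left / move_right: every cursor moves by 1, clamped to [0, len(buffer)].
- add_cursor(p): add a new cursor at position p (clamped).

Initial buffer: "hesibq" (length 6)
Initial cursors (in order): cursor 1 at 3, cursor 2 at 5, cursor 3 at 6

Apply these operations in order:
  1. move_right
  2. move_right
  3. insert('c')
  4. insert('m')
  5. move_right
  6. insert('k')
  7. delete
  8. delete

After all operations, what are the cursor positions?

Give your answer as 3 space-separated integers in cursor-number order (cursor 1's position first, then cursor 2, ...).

After op 1 (move_right): buffer="hesibq" (len 6), cursors c1@4 c2@6 c3@6, authorship ......
After op 2 (move_right): buffer="hesibq" (len 6), cursors c1@5 c2@6 c3@6, authorship ......
After op 3 (insert('c')): buffer="hesibcqcc" (len 9), cursors c1@6 c2@9 c3@9, authorship .....1.23
After op 4 (insert('m')): buffer="hesibcmqccmm" (len 12), cursors c1@7 c2@12 c3@12, authorship .....11.2323
After op 5 (move_right): buffer="hesibcmqccmm" (len 12), cursors c1@8 c2@12 c3@12, authorship .....11.2323
After op 6 (insert('k')): buffer="hesibcmqkccmmkk" (len 15), cursors c1@9 c2@15 c3@15, authorship .....11.1232323
After op 7 (delete): buffer="hesibcmqccmm" (len 12), cursors c1@8 c2@12 c3@12, authorship .....11.2323
After op 8 (delete): buffer="hesibcmcc" (len 9), cursors c1@7 c2@9 c3@9, authorship .....1123

Answer: 7 9 9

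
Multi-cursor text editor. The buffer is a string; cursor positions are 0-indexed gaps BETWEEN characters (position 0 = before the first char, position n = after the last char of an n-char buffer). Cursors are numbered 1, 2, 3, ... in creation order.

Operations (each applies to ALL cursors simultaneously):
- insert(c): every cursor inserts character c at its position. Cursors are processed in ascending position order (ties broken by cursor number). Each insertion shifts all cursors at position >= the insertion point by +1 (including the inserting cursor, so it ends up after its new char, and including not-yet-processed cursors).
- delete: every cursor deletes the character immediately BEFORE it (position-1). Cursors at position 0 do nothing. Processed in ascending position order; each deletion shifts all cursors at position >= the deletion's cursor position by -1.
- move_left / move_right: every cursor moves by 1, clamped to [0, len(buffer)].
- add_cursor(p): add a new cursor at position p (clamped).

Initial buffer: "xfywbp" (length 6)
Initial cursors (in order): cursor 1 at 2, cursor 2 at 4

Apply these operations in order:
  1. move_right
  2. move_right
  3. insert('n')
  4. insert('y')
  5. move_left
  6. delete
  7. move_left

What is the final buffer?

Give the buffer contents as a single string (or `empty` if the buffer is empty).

Answer: xfywybpy

Derivation:
After op 1 (move_right): buffer="xfywbp" (len 6), cursors c1@3 c2@5, authorship ......
After op 2 (move_right): buffer="xfywbp" (len 6), cursors c1@4 c2@6, authorship ......
After op 3 (insert('n')): buffer="xfywnbpn" (len 8), cursors c1@5 c2@8, authorship ....1..2
After op 4 (insert('y')): buffer="xfywnybpny" (len 10), cursors c1@6 c2@10, authorship ....11..22
After op 5 (move_left): buffer="xfywnybpny" (len 10), cursors c1@5 c2@9, authorship ....11..22
After op 6 (delete): buffer="xfywybpy" (len 8), cursors c1@4 c2@7, authorship ....1..2
After op 7 (move_left): buffer="xfywybpy" (len 8), cursors c1@3 c2@6, authorship ....1..2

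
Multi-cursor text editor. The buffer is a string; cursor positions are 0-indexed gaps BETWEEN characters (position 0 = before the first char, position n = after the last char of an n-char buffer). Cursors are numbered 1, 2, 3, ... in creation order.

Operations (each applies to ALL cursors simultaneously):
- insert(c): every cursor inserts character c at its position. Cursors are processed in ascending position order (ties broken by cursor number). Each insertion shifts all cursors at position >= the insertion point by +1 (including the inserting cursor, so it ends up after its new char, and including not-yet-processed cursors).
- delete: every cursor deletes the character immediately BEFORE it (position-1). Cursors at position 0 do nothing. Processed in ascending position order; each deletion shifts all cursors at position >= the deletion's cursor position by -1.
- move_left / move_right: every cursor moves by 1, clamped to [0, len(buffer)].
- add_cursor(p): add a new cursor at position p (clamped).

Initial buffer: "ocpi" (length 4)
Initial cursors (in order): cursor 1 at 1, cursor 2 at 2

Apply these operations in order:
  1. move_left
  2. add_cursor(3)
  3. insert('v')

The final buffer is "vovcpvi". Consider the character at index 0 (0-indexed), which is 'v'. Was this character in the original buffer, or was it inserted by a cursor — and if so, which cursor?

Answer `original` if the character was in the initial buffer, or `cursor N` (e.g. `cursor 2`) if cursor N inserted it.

After op 1 (move_left): buffer="ocpi" (len 4), cursors c1@0 c2@1, authorship ....
After op 2 (add_cursor(3)): buffer="ocpi" (len 4), cursors c1@0 c2@1 c3@3, authorship ....
After op 3 (insert('v')): buffer="vovcpvi" (len 7), cursors c1@1 c2@3 c3@6, authorship 1.2..3.
Authorship (.=original, N=cursor N): 1 . 2 . . 3 .
Index 0: author = 1

Answer: cursor 1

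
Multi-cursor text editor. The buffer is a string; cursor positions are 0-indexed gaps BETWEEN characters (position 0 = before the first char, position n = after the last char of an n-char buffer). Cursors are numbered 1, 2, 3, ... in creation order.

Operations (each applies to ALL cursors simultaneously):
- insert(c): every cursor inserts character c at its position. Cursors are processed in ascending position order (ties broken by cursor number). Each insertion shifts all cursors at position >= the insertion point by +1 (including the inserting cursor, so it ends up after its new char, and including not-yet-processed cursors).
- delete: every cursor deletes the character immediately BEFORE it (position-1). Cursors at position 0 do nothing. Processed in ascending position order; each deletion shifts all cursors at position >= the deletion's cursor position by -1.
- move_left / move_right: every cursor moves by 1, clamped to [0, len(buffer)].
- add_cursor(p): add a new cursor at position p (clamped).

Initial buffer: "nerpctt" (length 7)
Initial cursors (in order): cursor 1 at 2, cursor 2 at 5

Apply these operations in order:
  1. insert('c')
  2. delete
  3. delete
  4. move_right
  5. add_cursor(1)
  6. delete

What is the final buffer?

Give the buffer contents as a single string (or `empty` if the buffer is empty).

After op 1 (insert('c')): buffer="necrpcctt" (len 9), cursors c1@3 c2@7, authorship ..1...2..
After op 2 (delete): buffer="nerpctt" (len 7), cursors c1@2 c2@5, authorship .......
After op 3 (delete): buffer="nrptt" (len 5), cursors c1@1 c2@3, authorship .....
After op 4 (move_right): buffer="nrptt" (len 5), cursors c1@2 c2@4, authorship .....
After op 5 (add_cursor(1)): buffer="nrptt" (len 5), cursors c3@1 c1@2 c2@4, authorship .....
After op 6 (delete): buffer="pt" (len 2), cursors c1@0 c3@0 c2@1, authorship ..

Answer: pt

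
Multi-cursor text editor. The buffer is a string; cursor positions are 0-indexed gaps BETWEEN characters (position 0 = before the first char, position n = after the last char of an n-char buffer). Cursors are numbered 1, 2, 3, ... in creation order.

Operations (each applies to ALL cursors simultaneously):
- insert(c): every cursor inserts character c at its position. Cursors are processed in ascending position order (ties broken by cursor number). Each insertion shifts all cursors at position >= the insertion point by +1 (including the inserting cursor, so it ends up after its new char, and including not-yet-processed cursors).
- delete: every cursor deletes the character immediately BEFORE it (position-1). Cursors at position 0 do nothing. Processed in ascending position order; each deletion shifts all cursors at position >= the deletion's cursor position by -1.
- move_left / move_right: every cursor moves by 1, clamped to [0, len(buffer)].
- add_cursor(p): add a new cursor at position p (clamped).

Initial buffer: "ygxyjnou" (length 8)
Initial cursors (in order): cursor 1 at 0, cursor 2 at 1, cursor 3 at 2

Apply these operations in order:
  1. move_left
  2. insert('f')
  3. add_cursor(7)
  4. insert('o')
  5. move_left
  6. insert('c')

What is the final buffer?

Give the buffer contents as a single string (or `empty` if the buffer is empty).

After op 1 (move_left): buffer="ygxyjnou" (len 8), cursors c1@0 c2@0 c3@1, authorship ........
After op 2 (insert('f')): buffer="ffyfgxyjnou" (len 11), cursors c1@2 c2@2 c3@4, authorship 12.3.......
After op 3 (add_cursor(7)): buffer="ffyfgxyjnou" (len 11), cursors c1@2 c2@2 c3@4 c4@7, authorship 12.3.......
After op 4 (insert('o')): buffer="ffooyfogxyojnou" (len 15), cursors c1@4 c2@4 c3@7 c4@11, authorship 1212.33...4....
After op 5 (move_left): buffer="ffooyfogxyojnou" (len 15), cursors c1@3 c2@3 c3@6 c4@10, authorship 1212.33...4....
After op 6 (insert('c')): buffer="ffoccoyfcogxycojnou" (len 19), cursors c1@5 c2@5 c3@9 c4@14, authorship 121122.333...44....

Answer: ffoccoyfcogxycojnou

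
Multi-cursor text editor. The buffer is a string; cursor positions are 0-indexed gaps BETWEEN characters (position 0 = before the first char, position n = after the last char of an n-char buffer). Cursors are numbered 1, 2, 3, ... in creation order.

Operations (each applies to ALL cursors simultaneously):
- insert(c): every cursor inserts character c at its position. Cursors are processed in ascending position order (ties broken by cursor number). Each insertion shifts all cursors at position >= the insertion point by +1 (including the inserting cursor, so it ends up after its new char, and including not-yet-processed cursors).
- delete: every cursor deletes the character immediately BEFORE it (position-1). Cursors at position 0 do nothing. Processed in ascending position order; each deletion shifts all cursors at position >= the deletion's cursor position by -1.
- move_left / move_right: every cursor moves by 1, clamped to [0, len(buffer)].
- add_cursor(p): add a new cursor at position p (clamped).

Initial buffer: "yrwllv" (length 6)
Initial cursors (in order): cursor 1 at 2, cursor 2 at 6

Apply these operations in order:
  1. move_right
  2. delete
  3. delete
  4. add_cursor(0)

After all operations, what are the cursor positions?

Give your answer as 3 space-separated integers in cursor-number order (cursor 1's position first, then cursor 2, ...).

Answer: 1 2 0

Derivation:
After op 1 (move_right): buffer="yrwllv" (len 6), cursors c1@3 c2@6, authorship ......
After op 2 (delete): buffer="yrll" (len 4), cursors c1@2 c2@4, authorship ....
After op 3 (delete): buffer="yl" (len 2), cursors c1@1 c2@2, authorship ..
After op 4 (add_cursor(0)): buffer="yl" (len 2), cursors c3@0 c1@1 c2@2, authorship ..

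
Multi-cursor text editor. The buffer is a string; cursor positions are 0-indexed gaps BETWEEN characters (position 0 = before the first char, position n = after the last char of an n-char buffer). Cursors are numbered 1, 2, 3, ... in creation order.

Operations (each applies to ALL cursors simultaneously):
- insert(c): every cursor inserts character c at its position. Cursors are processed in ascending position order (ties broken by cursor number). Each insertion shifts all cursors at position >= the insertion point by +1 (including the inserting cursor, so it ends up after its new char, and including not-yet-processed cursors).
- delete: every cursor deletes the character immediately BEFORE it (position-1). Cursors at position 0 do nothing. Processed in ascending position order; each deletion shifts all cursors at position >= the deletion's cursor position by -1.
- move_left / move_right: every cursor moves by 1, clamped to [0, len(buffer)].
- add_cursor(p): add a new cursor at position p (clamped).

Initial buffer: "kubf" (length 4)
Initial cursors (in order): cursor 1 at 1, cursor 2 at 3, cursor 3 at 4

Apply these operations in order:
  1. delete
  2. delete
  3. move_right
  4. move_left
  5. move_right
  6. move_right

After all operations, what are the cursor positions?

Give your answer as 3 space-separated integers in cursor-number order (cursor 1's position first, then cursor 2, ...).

After op 1 (delete): buffer="u" (len 1), cursors c1@0 c2@1 c3@1, authorship .
After op 2 (delete): buffer="" (len 0), cursors c1@0 c2@0 c3@0, authorship 
After op 3 (move_right): buffer="" (len 0), cursors c1@0 c2@0 c3@0, authorship 
After op 4 (move_left): buffer="" (len 0), cursors c1@0 c2@0 c3@0, authorship 
After op 5 (move_right): buffer="" (len 0), cursors c1@0 c2@0 c3@0, authorship 
After op 6 (move_right): buffer="" (len 0), cursors c1@0 c2@0 c3@0, authorship 

Answer: 0 0 0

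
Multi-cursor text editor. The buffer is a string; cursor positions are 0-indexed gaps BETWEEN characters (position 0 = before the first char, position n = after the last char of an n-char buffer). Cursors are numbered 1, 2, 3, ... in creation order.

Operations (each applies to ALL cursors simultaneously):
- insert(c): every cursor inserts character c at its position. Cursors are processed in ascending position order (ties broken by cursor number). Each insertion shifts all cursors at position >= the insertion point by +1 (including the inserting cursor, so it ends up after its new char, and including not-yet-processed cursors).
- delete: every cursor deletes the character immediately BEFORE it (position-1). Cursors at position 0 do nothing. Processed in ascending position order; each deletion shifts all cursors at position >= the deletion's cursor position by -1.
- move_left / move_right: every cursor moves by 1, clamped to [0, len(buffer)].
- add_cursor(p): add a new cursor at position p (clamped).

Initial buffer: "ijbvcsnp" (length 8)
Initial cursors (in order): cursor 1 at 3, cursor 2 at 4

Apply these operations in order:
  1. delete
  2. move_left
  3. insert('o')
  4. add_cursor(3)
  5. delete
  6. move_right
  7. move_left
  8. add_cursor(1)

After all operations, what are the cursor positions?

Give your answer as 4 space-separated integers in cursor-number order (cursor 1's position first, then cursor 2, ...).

Answer: 0 0 0 1

Derivation:
After op 1 (delete): buffer="ijcsnp" (len 6), cursors c1@2 c2@2, authorship ......
After op 2 (move_left): buffer="ijcsnp" (len 6), cursors c1@1 c2@1, authorship ......
After op 3 (insert('o')): buffer="ioojcsnp" (len 8), cursors c1@3 c2@3, authorship .12.....
After op 4 (add_cursor(3)): buffer="ioojcsnp" (len 8), cursors c1@3 c2@3 c3@3, authorship .12.....
After op 5 (delete): buffer="jcsnp" (len 5), cursors c1@0 c2@0 c3@0, authorship .....
After op 6 (move_right): buffer="jcsnp" (len 5), cursors c1@1 c2@1 c3@1, authorship .....
After op 7 (move_left): buffer="jcsnp" (len 5), cursors c1@0 c2@0 c3@0, authorship .....
After op 8 (add_cursor(1)): buffer="jcsnp" (len 5), cursors c1@0 c2@0 c3@0 c4@1, authorship .....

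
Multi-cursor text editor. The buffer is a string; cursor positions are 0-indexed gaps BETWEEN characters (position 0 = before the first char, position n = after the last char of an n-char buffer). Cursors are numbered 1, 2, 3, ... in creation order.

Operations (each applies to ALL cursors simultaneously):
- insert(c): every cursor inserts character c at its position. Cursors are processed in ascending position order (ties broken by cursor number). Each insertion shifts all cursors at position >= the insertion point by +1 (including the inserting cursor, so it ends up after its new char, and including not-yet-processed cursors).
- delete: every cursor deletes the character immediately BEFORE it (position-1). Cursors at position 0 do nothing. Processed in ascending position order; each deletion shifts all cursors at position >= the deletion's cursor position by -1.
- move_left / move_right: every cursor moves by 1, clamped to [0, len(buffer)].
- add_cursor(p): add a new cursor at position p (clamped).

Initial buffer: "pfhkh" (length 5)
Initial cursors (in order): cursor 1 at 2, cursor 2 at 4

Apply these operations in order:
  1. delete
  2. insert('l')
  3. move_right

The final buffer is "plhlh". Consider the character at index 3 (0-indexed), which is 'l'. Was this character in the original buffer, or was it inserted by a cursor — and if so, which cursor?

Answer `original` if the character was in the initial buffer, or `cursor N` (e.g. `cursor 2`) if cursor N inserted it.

After op 1 (delete): buffer="phh" (len 3), cursors c1@1 c2@2, authorship ...
After op 2 (insert('l')): buffer="plhlh" (len 5), cursors c1@2 c2@4, authorship .1.2.
After op 3 (move_right): buffer="plhlh" (len 5), cursors c1@3 c2@5, authorship .1.2.
Authorship (.=original, N=cursor N): . 1 . 2 .
Index 3: author = 2

Answer: cursor 2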